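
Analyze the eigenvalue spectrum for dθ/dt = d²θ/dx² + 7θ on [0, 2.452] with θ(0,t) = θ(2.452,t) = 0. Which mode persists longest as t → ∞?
Eigenvalues: λₙ = n²π²/2.452² - 7.
First three modes:
  n=1: λ₁ = π²/2.452² - 7 ≈ -5.358
  n=2: λ₂ = 4π²/2.452² - 7 ≈ -0.434
  n=3: λ₃ = 9π²/2.452² - 7 ≈ 7.774
Since π²/2.452² ≈ 1.642 < 7, λ₁ < 0.
The n=1 mode grows fastest (−λₙ is largest for n=1) → dominates.
Asymptotic: θ ~ c₁ sin(πx/2.452) e^{5.358t} (exponential growth at rate −λ₁ ≈ 5.358).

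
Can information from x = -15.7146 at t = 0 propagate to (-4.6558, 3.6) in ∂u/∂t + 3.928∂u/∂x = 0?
No. Only data at x = -18.7966 affects (-4.6558, 3.6). Advection has one-way propagation along characteristics.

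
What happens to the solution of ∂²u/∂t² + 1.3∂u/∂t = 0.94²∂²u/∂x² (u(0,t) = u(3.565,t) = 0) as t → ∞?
u → 0. Damping (γ=1.3) dissipates energy; oscillations decay exponentially.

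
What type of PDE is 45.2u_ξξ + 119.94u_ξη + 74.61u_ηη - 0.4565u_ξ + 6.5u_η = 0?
With A = 45.2, B = 119.94, C = 74.61, the discriminant is 896.1156. This is a hyperbolic PDE.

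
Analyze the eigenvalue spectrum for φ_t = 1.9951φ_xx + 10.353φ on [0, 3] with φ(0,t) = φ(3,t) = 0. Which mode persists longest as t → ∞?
Eigenvalues: λₙ = 1.9951n²π²/3² - 10.353.
First three modes:
  n=1: λ₁ = 1.9951π²/3² - 10.353 ≈ -8.165
  n=2: λ₂ = 7.9804π²/3² - 10.353 ≈ -1.602
  n=3: λ₃ = 17.9559π²/3² - 10.353 ≈ 9.338
Since 1.9951π²/3² ≈ 2.188 < 10.353, λ₁ < 0.
The n=1 mode grows fastest (−λₙ is largest for n=1) → dominates.
Asymptotic: φ ~ c₁ sin(πx/3) e^{8.165t} (exponential growth at rate −λ₁ ≈ 8.165).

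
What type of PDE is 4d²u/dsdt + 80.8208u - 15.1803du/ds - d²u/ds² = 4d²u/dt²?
Rewriting in standard form: -d²u/ds² + 4d²u/dsdt - 4d²u/dt² - 15.1803du/ds + 80.8208u = 0. With A = -1, B = 4, C = -4, the discriminant is 0. This is a parabolic PDE.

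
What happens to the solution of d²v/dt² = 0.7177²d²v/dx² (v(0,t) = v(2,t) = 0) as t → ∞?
v oscillates (no decay). Energy is conserved; the solution oscillates indefinitely as standing waves.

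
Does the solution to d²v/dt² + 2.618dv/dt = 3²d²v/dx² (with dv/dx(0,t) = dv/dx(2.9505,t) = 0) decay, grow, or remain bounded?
v → constant (steady state). Damping (γ=2.618) dissipates the nonconstant modes; with Neumann BCs the spatial average obeys M''+γM'=0 and tends to a finite limit.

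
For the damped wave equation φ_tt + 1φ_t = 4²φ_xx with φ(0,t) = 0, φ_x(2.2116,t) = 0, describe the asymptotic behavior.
φ → 0. Damping (γ=1) dissipates energy; oscillations decay exponentially.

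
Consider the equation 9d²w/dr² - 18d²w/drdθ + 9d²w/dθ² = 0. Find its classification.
Parabolic. (A = 9, B = -18, C = 9 gives B² - 4AC = 0.)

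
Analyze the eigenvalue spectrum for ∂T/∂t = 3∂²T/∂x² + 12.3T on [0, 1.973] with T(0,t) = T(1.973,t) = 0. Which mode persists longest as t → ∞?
Eigenvalues: λₙ = 3n²π²/1.973² - 12.3.
First three modes:
  n=1: λ₁ = 3π²/1.973² - 12.3 ≈ -4.694
  n=2: λ₂ = 12π²/1.973² - 12.3 ≈ 18.125
  n=3: λ₃ = 27π²/1.973² - 12.3 ≈ 56.156
Since 3π²/1.973² ≈ 7.606 < 12.3, λ₁ < 0.
The n=1 mode grows fastest (−λₙ is largest for n=1) → dominates.
Asymptotic: T ~ c₁ sin(πx/1.973) e^{4.694t} (exponential growth at rate −λ₁ ≈ 4.694).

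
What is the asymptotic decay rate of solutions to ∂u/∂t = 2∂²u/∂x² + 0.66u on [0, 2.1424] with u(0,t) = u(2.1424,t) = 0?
Eigenvalues: λₙ = 2n²π²/2.1424² - 0.66.
First three modes:
  n=1: λ₁ = 2π²/2.1424² - 0.66 ≈ 3.641
  n=2: λ₂ = 8π²/2.1424² - 0.66 ≈ 16.542
  n=3: λ₃ = 18π²/2.1424² - 0.66 ≈ 38.045
Since 2π²/2.1424² ≈ 4.301 > 0.66, all λₙ > 0.
The n=1 mode decays slowest → dominates as t → ∞.
Asymptotic: u ~ c₁ sin(πx/2.1424) e^{-λ₁t} with decay rate λ₁ ≈ 3.641.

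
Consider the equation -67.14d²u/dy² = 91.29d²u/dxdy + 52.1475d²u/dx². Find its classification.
Rewriting in standard form: -52.1475d²u/dx² - 91.29d²u/dxdy - 67.14d²u/dy² = 0. Elliptic. (A = -52.1475, B = -91.29, C = -67.14 gives B² - 4AC = -5670.8685.)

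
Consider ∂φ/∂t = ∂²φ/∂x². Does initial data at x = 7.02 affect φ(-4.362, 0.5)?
Yes, for any finite x. The heat equation has infinite propagation speed, so all initial data affects all points at any t > 0.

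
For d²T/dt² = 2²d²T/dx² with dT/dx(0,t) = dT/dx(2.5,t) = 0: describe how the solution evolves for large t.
T oscillates about a mean that drifts linearly in t (generically unbounded; no decay). There is no damping, so the nonconstant modes persist as standing waves (energy conserved, no decay). But with Neumann conditions at both ends the constant mode has eigenvalue 0: the spatial mean M(t) of T satisfies M'' = 0, so M(t) = M(0) + M'(0)·t. Unless the initial velocity has zero mean (∫T_t(x,0)dx = 0), the solution grows linearly in t (unbounded, though not exponentially); if it does have zero mean, the solution stays bounded and simply oscillates.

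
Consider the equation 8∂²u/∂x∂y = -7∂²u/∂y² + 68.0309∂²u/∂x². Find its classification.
Rewriting in standard form: -68.0309∂²u/∂x² + 8∂²u/∂x∂y + 7∂²u/∂y² = 0. Hyperbolic. (A = -68.0309, B = 8, C = 7 gives B² - 4AC = 1968.8652.)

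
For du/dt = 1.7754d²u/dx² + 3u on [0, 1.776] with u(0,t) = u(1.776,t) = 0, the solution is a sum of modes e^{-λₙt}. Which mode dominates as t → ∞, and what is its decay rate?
Eigenvalues: λₙ = 1.7754n²π²/1.776² - 3.
First three modes:
  n=1: λ₁ = 1.7754π²/1.776² - 3 ≈ 2.555
  n=2: λ₂ = 7.1016π²/1.776² - 3 ≈ 19.221
  n=3: λ₃ = 15.9786π²/1.776² - 3 ≈ 46.998
Since 1.7754π²/1.776² ≈ 5.555 > 3, all λₙ > 0.
The n=1 mode decays slowest → dominates as t → ∞.
Asymptotic: u ~ c₁ sin(πx/1.776) e^{-λ₁t} with decay rate λ₁ ≈ 2.555.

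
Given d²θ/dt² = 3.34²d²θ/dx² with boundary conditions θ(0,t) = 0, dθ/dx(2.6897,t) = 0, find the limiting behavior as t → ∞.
θ oscillates (no decay). Energy is conserved; the solution oscillates indefinitely as standing waves.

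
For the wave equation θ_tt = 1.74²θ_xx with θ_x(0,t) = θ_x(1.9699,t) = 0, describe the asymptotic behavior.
θ oscillates about a mean that drifts linearly in t (generically unbounded; no decay). There is no damping, so the nonconstant modes persist as standing waves (energy conserved, no decay). But with Neumann conditions at both ends the constant mode has eigenvalue 0: the spatial mean M(t) of θ satisfies M'' = 0, so M(t) = M(0) + M'(0)·t. Unless the initial velocity has zero mean (∫θ_t(x,0)dx = 0), the solution grows linearly in t (unbounded, though not exponentially); if it does have zero mean, the solution stays bounded and simply oscillates.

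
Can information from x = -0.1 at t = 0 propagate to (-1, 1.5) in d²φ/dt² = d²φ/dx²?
Yes. The domain of dependence is [-2.5, 0.5], and -0.1 ∈ [-2.5, 0.5].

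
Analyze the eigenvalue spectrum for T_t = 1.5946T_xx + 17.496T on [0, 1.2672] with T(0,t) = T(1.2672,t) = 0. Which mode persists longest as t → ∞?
Eigenvalues: λₙ = 1.5946n²π²/1.2672² - 17.496.
First three modes:
  n=1: λ₁ = 1.5946π²/1.2672² - 17.496 ≈ -7.695
  n=2: λ₂ = 6.3784π²/1.2672² - 17.496 ≈ 21.707
  n=3: λ₃ = 14.3514π²/1.2672² - 17.496 ≈ 70.711
Since 1.5946π²/1.2672² ≈ 9.801 < 17.496, λ₁ < 0.
The n=1 mode grows fastest (−λₙ is largest for n=1) → dominates.
Asymptotic: T ~ c₁ sin(πx/1.2672) e^{7.695t} (exponential growth at rate −λ₁ ≈ 7.695).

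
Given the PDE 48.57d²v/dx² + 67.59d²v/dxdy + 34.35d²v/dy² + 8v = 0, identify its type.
The second-order coefficients are A = 48.57, B = 67.59, C = 34.35. Since B² - 4AC = -2105.1099 < 0, this is an elliptic PDE.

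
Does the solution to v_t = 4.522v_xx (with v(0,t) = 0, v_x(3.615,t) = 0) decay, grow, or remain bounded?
v → 0. Heat escapes through the Dirichlet boundary.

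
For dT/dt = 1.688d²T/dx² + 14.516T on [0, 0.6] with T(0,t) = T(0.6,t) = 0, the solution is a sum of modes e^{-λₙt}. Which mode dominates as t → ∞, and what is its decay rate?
Eigenvalues: λₙ = 1.688n²π²/0.6² - 14.516.
First three modes:
  n=1: λ₁ = 1.688π²/0.6² - 14.516 ≈ 31.761
  n=2: λ₂ = 6.752π²/0.6² - 14.516 ≈ 170.594
  n=3: λ₃ = 15.192π²/0.6² - 14.516 ≈ 401.981
Since 1.688π²/0.6² ≈ 46.277 > 14.516, all λₙ > 0.
The n=1 mode decays slowest → dominates as t → ∞.
Asymptotic: T ~ c₁ sin(πx/0.6) e^{-λ₁t} with decay rate λ₁ ≈ 31.761.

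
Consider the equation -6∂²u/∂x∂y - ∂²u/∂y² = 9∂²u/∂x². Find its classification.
Rewriting in standard form: -9∂²u/∂x² - 6∂²u/∂x∂y - ∂²u/∂y² = 0. Parabolic. (A = -9, B = -6, C = -1 gives B² - 4AC = 0.)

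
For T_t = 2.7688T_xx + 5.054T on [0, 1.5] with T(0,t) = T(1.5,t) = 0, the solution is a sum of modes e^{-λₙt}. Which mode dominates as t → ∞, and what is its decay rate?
Eigenvalues: λₙ = 2.7688n²π²/1.5² - 5.054.
First three modes:
  n=1: λ₁ = 2.7688π²/1.5² - 5.054 ≈ 7.091
  n=2: λ₂ = 11.0752π²/1.5² - 5.054 ≈ 43.527
  n=3: λ₃ = 24.9192π²/1.5² - 5.054 ≈ 104.254
Since 2.7688π²/1.5² ≈ 12.145 > 5.054, all λₙ > 0.
The n=1 mode decays slowest → dominates as t → ∞.
Asymptotic: T ~ c₁ sin(πx/1.5) e^{-λ₁t} with decay rate λ₁ ≈ 7.091.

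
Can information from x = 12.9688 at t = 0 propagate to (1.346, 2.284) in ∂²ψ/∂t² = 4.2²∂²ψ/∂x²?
No. The domain of dependence is [-8.2468, 10.9388], and 12.9688 is outside this interval.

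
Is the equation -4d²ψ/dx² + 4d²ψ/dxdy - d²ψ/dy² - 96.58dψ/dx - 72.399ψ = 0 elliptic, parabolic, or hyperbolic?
Computing B² - 4AC with A = -4, B = 4, C = -1: discriminant = 0 (zero). Answer: parabolic.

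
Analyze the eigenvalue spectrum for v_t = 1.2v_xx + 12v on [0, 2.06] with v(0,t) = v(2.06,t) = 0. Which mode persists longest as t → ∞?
Eigenvalues: λₙ = 1.2n²π²/2.06² - 12.
First three modes:
  n=1: λ₁ = 1.2π²/2.06² - 12 ≈ -9.209
  n=2: λ₂ = 4.8π²/2.06² - 12 ≈ -0.836
  n=3: λ₃ = 10.8π²/2.06² - 12 ≈ 13.118
Since 1.2π²/2.06² ≈ 2.791 < 12, λ₁ < 0.
The n=1 mode grows fastest (−λₙ is largest for n=1) → dominates.
Asymptotic: v ~ c₁ sin(πx/2.06) e^{9.209t} (exponential growth at rate −λ₁ ≈ 9.209).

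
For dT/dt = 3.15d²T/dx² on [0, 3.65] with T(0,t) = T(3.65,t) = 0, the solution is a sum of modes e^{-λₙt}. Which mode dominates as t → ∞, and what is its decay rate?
Eigenvalues: λₙ = 3.15n²π²/3.65².
First three modes:
  n=1: λ₁ = 3.15π²/3.65² ≈ 2.334
  n=2: λ₂ = 12.6π²/3.65² ≈ 9.334 (4× faster decay)
  n=3: λ₃ = 28.35π²/3.65² ≈ 21.002 (9× faster decay)
As t → ∞, higher modes decay exponentially faster. The n=1 mode dominates: T ~ c₁ sin(πx/3.65) e^{-λ₁t}.
Decay rate: λ₁ = 3.15π²/3.65² ≈ 2.334.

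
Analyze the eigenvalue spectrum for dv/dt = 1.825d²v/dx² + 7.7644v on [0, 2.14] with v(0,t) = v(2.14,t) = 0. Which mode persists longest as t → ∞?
Eigenvalues: λₙ = 1.825n²π²/2.14² - 7.7644.
First three modes:
  n=1: λ₁ = 1.825π²/2.14² - 7.7644 ≈ -3.831
  n=2: λ₂ = 7.3π²/2.14² - 7.7644 ≈ 7.968
  n=3: λ₃ = 16.425π²/2.14² - 7.7644 ≈ 27.634
Since 1.825π²/2.14² ≈ 3.933 < 7.7644, λ₁ < 0.
The n=1 mode grows fastest (−λₙ is largest for n=1) → dominates.
Asymptotic: v ~ c₁ sin(πx/2.14) e^{3.831t} (exponential growth at rate −λ₁ ≈ 3.831).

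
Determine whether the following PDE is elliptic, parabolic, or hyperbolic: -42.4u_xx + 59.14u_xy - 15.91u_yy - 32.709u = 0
Coefficients: A = -42.4, B = 59.14, C = -15.91. B² - 4AC = 799.2036, which is positive, so the equation is hyperbolic.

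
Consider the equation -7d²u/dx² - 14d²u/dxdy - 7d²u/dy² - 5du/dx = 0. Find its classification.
Parabolic. (A = -7, B = -14, C = -7 gives B² - 4AC = 0.)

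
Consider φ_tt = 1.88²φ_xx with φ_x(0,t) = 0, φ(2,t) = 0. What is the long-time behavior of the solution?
As t → ∞, φ oscillates (no decay). Energy is conserved; the solution oscillates indefinitely as standing waves.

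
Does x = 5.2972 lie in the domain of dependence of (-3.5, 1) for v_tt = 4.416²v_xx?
No. The domain of dependence is [-7.916, 0.916], and 5.2972 is outside this interval.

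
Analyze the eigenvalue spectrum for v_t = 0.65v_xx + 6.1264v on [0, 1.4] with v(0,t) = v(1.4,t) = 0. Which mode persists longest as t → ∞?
Eigenvalues: λₙ = 0.65n²π²/1.4² - 6.1264.
First three modes:
  n=1: λ₁ = 0.65π²/1.4² - 6.1264 ≈ -2.853
  n=2: λ₂ = 2.6π²/1.4² - 6.1264 ≈ 6.966
  n=3: λ₃ = 5.85π²/1.4² - 6.1264 ≈ 23.331
Since 0.65π²/1.4² ≈ 3.273 < 6.1264, λ₁ < 0.
The n=1 mode grows fastest (−λₙ is largest for n=1) → dominates.
Asymptotic: v ~ c₁ sin(πx/1.4) e^{2.853t} (exponential growth at rate −λ₁ ≈ 2.853).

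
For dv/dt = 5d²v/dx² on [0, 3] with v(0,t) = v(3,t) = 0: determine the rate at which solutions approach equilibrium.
Eigenvalues: λₙ = 5n²π²/3².
First three modes:
  n=1: λ₁ = 5π²/3² ≈ 5.483
  n=2: λ₂ = 20π²/3² ≈ 21.932 (4× faster decay)
  n=3: λ₃ = 45π²/3² ≈ 49.348 (9× faster decay)
As t → ∞, higher modes decay exponentially faster. The n=1 mode dominates: v ~ c₁ sin(πx/3) e^{-λ₁t}.
Decay rate: λ₁ = 5π²/3² ≈ 5.483.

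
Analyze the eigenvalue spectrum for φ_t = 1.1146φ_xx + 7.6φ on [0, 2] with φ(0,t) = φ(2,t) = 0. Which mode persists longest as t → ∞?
Eigenvalues: λₙ = 1.1146n²π²/2² - 7.6.
First three modes:
  n=1: λ₁ = 1.1146π²/2² - 7.6 ≈ -4.85
  n=2: λ₂ = 4.4584π²/2² - 7.6 ≈ 3.401
  n=3: λ₃ = 10.0314π²/2² - 7.6 ≈ 17.151
Since 1.1146π²/2² ≈ 2.75 < 7.6, λ₁ < 0.
The n=1 mode grows fastest (−λₙ is largest for n=1) → dominates.
Asymptotic: φ ~ c₁ sin(πx/2) e^{4.85t} (exponential growth at rate −λ₁ ≈ 4.85).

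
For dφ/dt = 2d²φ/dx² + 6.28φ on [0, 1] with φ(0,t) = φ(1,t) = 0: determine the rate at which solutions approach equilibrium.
Eigenvalues: λₙ = 2n²π²/1² - 6.28.
First three modes:
  n=1: λ₁ = 2π² - 6.28 ≈ 13.459
  n=2: λ₂ = 8π² - 6.28 ≈ 72.677
  n=3: λ₃ = 18π² - 6.28 ≈ 171.373
Since 2π² ≈ 19.739 > 6.28, all λₙ > 0.
The n=1 mode decays slowest → dominates as t → ∞.
Asymptotic: φ ~ c₁ sin(πx/1) e^{-λ₁t} with decay rate λ₁ ≈ 13.459.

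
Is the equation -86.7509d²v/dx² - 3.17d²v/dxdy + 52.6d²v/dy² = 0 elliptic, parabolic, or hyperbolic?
Computing B² - 4AC with A = -86.7509, B = -3.17, C = 52.6: discriminant = 18262.43826 (positive). Answer: hyperbolic.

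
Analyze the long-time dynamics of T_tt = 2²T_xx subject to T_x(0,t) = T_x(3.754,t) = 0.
Long-time behavior: T oscillates about a mean that drifts linearly in t (generically unbounded; no decay). There is no damping, so the nonconstant modes persist as standing waves (energy conserved, no decay). But with Neumann conditions at both ends the constant mode has eigenvalue 0: the spatial mean M(t) of T satisfies M'' = 0, so M(t) = M(0) + M'(0)·t. Unless the initial velocity has zero mean (∫T_t(x,0)dx = 0), the solution grows linearly in t (unbounded, though not exponentially); if it does have zero mean, the solution stays bounded and simply oscillates.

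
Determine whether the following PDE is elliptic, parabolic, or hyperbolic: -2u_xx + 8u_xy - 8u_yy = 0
Coefficients: A = -2, B = 8, C = -8. B² - 4AC = 0, which is zero, so the equation is parabolic.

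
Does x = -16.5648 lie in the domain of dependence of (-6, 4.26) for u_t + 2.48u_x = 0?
Yes. The characteristic through (-6, 4.26) passes through x = -16.5648.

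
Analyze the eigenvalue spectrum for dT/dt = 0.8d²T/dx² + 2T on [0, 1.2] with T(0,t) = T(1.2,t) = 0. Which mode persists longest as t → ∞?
Eigenvalues: λₙ = 0.8n²π²/1.2² - 2.
First three modes:
  n=1: λ₁ = 0.8π²/1.2² - 2 ≈ 3.483
  n=2: λ₂ = 3.2π²/1.2² - 2 ≈ 19.932
  n=3: λ₃ = 7.2π²/1.2² - 2 ≈ 47.348
Since 0.8π²/1.2² ≈ 5.483 > 2, all λₙ > 0.
The n=1 mode decays slowest → dominates as t → ∞.
Asymptotic: T ~ c₁ sin(πx/1.2) e^{-λ₁t} with decay rate λ₁ ≈ 3.483.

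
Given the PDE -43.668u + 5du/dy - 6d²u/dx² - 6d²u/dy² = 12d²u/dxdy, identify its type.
Rewriting in standard form: -6d²u/dx² - 12d²u/dxdy - 6d²u/dy² + 5du/dy - 43.668u = 0. The second-order coefficients are A = -6, B = -12, C = -6. Since B² - 4AC = 0 = 0, this is a parabolic PDE.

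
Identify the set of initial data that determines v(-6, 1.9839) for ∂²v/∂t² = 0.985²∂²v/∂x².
Domain of dependence: [-7.9541415, -4.0458585]. Signals travel at speed 0.985, so data within |x - -6| ≤ 0.985·1.9839 = 1.9541415 can reach the point.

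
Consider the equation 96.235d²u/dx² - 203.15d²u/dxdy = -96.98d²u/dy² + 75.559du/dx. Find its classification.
Rewriting in standard form: 96.235d²u/dx² - 203.15d²u/dxdy + 96.98d²u/dy² - 75.559du/dx = 0. Hyperbolic. (A = 96.235, B = -203.15, C = 96.98 gives B² - 4AC = 3938.4413.)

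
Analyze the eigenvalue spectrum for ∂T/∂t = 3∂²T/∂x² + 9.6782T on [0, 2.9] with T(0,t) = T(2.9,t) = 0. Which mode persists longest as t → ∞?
Eigenvalues: λₙ = 3n²π²/2.9² - 9.6782.
First three modes:
  n=1: λ₁ = 3π²/2.9² - 9.6782 ≈ -6.158
  n=2: λ₂ = 12π²/2.9² - 9.6782 ≈ 4.404
  n=3: λ₃ = 27π²/2.9² - 9.6782 ≈ 22.008
Since 3π²/2.9² ≈ 3.521 < 9.6782, λ₁ < 0.
The n=1 mode grows fastest (−λₙ is largest for n=1) → dominates.
Asymptotic: T ~ c₁ sin(πx/2.9) e^{6.158t} (exponential growth at rate −λ₁ ≈ 6.158).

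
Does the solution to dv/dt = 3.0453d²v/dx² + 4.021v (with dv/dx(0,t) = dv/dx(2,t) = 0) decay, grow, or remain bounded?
v grows unboundedly. With Neumann BCs the constant mode has diffusion eigenvalue 0, so any r > 0 makes it grow like e^(4.021t); solution grows exponentially.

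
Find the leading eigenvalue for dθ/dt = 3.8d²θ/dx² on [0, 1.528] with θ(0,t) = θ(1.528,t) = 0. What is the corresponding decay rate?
Eigenvalues: λₙ = 3.8n²π²/1.528².
First three modes:
  n=1: λ₁ = 3.8π²/1.528² ≈ 16.063
  n=2: λ₂ = 15.2π²/1.528² ≈ 64.253 (4× faster decay)
  n=3: λ₃ = 34.2π²/1.528² ≈ 144.57 (9× faster decay)
As t → ∞, higher modes decay exponentially faster. The n=1 mode dominates: θ ~ c₁ sin(πx/1.528) e^{-λ₁t}.
Decay rate: λ₁ = 3.8π²/1.528² ≈ 16.063.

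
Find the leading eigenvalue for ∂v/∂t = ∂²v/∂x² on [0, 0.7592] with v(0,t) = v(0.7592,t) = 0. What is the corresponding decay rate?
Eigenvalues: λₙ = n²π²/0.7592².
First three modes:
  n=1: λ₁ = π²/0.7592² ≈ 17.123
  n=2: λ₂ = 4π²/0.7592² ≈ 68.493 (4× faster decay)
  n=3: λ₃ = 9π²/0.7592² ≈ 154.11 (9× faster decay)
As t → ∞, higher modes decay exponentially faster. The n=1 mode dominates: v ~ c₁ sin(πx/0.7592) e^{-λ₁t}.
Decay rate: λ₁ = π²/0.7592² ≈ 17.123.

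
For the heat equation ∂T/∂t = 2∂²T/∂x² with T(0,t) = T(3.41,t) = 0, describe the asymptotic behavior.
T → 0. Heat diffuses out through both boundaries.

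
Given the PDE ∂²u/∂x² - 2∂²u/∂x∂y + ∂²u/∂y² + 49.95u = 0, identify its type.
The second-order coefficients are A = 1, B = -2, C = 1. Since B² - 4AC = 0 = 0, this is a parabolic PDE.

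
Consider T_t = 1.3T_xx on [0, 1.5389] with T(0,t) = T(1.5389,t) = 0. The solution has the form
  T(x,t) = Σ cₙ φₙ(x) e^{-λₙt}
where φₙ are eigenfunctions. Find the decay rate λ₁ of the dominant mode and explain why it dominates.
Eigenvalues: λₙ = 1.3n²π²/1.5389².
First three modes:
  n=1: λ₁ = 1.3π²/1.5389² ≈ 5.418
  n=2: λ₂ = 5.2π²/1.5389² ≈ 21.671 (4× faster decay)
  n=3: λ₃ = 11.7π²/1.5389² ≈ 48.76 (9× faster decay)
As t → ∞, higher modes decay exponentially faster. The n=1 mode dominates: T ~ c₁ sin(πx/1.5389) e^{-λ₁t}.
Decay rate: λ₁ = 1.3π²/1.5389² ≈ 5.418.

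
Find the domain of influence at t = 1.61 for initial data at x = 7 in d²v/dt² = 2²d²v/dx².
Domain of influence: [3.78, 10.22]. Data at x = 7 spreads outward at speed 2.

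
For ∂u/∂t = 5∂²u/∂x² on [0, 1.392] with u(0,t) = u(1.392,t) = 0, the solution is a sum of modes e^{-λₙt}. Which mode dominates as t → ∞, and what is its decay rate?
Eigenvalues: λₙ = 5n²π²/1.392².
First three modes:
  n=1: λ₁ = 5π²/1.392² ≈ 25.468
  n=2: λ₂ = 20π²/1.392² ≈ 101.871 (4× faster decay)
  n=3: λ₃ = 45π²/1.392² ≈ 229.21 (9× faster decay)
As t → ∞, higher modes decay exponentially faster. The n=1 mode dominates: u ~ c₁ sin(πx/1.392) e^{-λ₁t}.
Decay rate: λ₁ = 5π²/1.392² ≈ 25.468.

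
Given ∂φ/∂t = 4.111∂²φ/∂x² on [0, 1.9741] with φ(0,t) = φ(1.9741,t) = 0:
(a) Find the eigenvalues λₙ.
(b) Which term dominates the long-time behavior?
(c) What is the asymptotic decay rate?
Eigenvalues: λₙ = 4.111n²π²/1.9741².
First three modes:
  n=1: λ₁ = 4.111π²/1.9741² ≈ 10.411
  n=2: λ₂ = 16.444π²/1.9741² ≈ 41.646 (4× faster decay)
  n=3: λ₃ = 36.999π²/1.9741² ≈ 93.703 (9× faster decay)
As t → ∞, higher modes decay exponentially faster. The n=1 mode dominates: φ ~ c₁ sin(πx/1.9741) e^{-λ₁t}.
Decay rate: λ₁ = 4.111π²/1.9741² ≈ 10.411.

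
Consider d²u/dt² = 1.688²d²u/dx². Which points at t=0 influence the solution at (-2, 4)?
Domain of dependence: [-8.752, 4.752]. Signals travel at speed 1.688, so data within |x - -2| ≤ 1.688·4 = 6.752 can reach the point.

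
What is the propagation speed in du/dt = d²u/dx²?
Infinite. The heat equation is parabolic, not hyperbolic, so disturbances propagate instantly.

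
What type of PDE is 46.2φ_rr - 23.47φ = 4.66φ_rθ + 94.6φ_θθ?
Rewriting in standard form: 46.2φ_rr - 4.66φ_rθ - 94.6φ_θθ - 23.47φ = 0. With A = 46.2, B = -4.66, C = -94.6, the discriminant is 17503.7956. This is a hyperbolic PDE.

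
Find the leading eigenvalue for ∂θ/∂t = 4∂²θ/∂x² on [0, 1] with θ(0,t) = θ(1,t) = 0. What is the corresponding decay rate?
Eigenvalues: λₙ = 4n²π².
First three modes:
  n=1: λ₁ = 4π² ≈ 39.478
  n=2: λ₂ = 16π² ≈ 157.914 (4× faster decay)
  n=3: λ₃ = 36π² ≈ 355.306 (9× faster decay)
As t → ∞, higher modes decay exponentially faster. The n=1 mode dominates: θ ~ c₁ sin(πx) e^{-λ₁t}.
Decay rate: λ₁ = 4π² ≈ 39.478.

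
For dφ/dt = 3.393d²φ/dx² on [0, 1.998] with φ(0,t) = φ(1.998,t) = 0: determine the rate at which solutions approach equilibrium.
Eigenvalues: λₙ = 3.393n²π²/1.998².
First three modes:
  n=1: λ₁ = 3.393π²/1.998² ≈ 8.389
  n=2: λ₂ = 13.572π²/1.998² ≈ 33.555 (4× faster decay)
  n=3: λ₃ = 30.537π²/1.998² ≈ 75.498 (9× faster decay)
As t → ∞, higher modes decay exponentially faster. The n=1 mode dominates: φ ~ c₁ sin(πx/1.998) e^{-λ₁t}.
Decay rate: λ₁ = 3.393π²/1.998² ≈ 8.389.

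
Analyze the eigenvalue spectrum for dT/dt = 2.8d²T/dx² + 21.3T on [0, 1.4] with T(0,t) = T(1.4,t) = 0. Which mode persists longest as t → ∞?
Eigenvalues: λₙ = 2.8n²π²/1.4² - 21.3.
First three modes:
  n=1: λ₁ = 2.8π²/1.4² - 21.3 ≈ -7.201
  n=2: λ₂ = 11.2π²/1.4² - 21.3 ≈ 35.098
  n=3: λ₃ = 25.2π²/1.4² - 21.3 ≈ 105.595
Since 2.8π²/1.4² ≈ 14.099 < 21.3, λ₁ < 0.
The n=1 mode grows fastest (−λₙ is largest for n=1) → dominates.
Asymptotic: T ~ c₁ sin(πx/1.4) e^{7.201t} (exponential growth at rate −λ₁ ≈ 7.201).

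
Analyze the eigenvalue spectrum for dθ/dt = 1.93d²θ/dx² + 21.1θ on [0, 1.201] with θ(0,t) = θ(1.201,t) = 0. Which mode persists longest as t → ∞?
Eigenvalues: λₙ = 1.93n²π²/1.201² - 21.1.
First three modes:
  n=1: λ₁ = 1.93π²/1.201² - 21.1 ≈ -7.894
  n=2: λ₂ = 7.72π²/1.201² - 21.1 ≈ 31.724
  n=3: λ₃ = 17.37π²/1.201² - 21.1 ≈ 97.754
Since 1.93π²/1.201² ≈ 13.206 < 21.1, λ₁ < 0.
The n=1 mode grows fastest (−λₙ is largest for n=1) → dominates.
Asymptotic: θ ~ c₁ sin(πx/1.201) e^{7.894t} (exponential growth at rate −λ₁ ≈ 7.894).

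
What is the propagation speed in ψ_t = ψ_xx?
Infinite. The heat equation is parabolic, not hyperbolic, so disturbances propagate instantly.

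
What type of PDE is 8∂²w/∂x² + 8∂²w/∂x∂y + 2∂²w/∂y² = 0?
With A = 8, B = 8, C = 2, the discriminant is 0. This is a parabolic PDE.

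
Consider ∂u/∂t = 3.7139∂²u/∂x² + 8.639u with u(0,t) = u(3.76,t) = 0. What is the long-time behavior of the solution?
As t → ∞, u grows unboundedly. Reaction dominates diffusion (r=8.639 > κπ²/L²≈2.59); solution grows exponentially.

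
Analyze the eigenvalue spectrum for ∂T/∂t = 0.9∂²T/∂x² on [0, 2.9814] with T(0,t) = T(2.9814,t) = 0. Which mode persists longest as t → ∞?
Eigenvalues: λₙ = 0.9n²π²/2.9814².
First three modes:
  n=1: λ₁ = 0.9π²/2.9814² ≈ 0.999
  n=2: λ₂ = 3.6π²/2.9814² ≈ 3.997 (4× faster decay)
  n=3: λ₃ = 8.1π²/2.9814² ≈ 8.994 (9× faster decay)
As t → ∞, higher modes decay exponentially faster. The n=1 mode dominates: T ~ c₁ sin(πx/2.9814) e^{-λ₁t}.
Decay rate: λ₁ = 0.9π²/2.9814² ≈ 0.999.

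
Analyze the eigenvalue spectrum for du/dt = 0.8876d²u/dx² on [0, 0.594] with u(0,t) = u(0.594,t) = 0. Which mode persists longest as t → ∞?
Eigenvalues: λₙ = 0.8876n²π²/0.594².
First three modes:
  n=1: λ₁ = 0.8876π²/0.594² ≈ 24.828
  n=2: λ₂ = 3.5504π²/0.594² ≈ 99.313 (4× faster decay)
  n=3: λ₃ = 7.9884π²/0.594² ≈ 223.453 (9× faster decay)
As t → ∞, higher modes decay exponentially faster. The n=1 mode dominates: u ~ c₁ sin(πx/0.594) e^{-λ₁t}.
Decay rate: λ₁ = 0.8876π²/0.594² ≈ 24.828.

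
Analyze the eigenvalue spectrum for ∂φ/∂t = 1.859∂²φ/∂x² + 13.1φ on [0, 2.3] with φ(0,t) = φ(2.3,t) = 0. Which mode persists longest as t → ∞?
Eigenvalues: λₙ = 1.859n²π²/2.3² - 13.1.
First three modes:
  n=1: λ₁ = 1.859π²/2.3² - 13.1 ≈ -9.632
  n=2: λ₂ = 7.436π²/2.3² - 13.1 ≈ 0.773
  n=3: λ₃ = 16.731π²/2.3² - 13.1 ≈ 18.115
Since 1.859π²/2.3² ≈ 3.468 < 13.1, λ₁ < 0.
The n=1 mode grows fastest (−λₙ is largest for n=1) → dominates.
Asymptotic: φ ~ c₁ sin(πx/2.3) e^{9.632t} (exponential growth at rate −λ₁ ≈ 9.632).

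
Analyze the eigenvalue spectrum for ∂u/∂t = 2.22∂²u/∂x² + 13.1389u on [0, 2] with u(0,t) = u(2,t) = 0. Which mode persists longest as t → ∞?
Eigenvalues: λₙ = 2.22n²π²/2² - 13.1389.
First three modes:
  n=1: λ₁ = 2.22π²/2² - 13.1389 ≈ -7.661
  n=2: λ₂ = 8.88π²/2² - 13.1389 ≈ 8.772
  n=3: λ₃ = 19.98π²/2² - 13.1389 ≈ 36.16
Since 2.22π²/2² ≈ 5.478 < 13.1389, λ₁ < 0.
The n=1 mode grows fastest (−λₙ is largest for n=1) → dominates.
Asymptotic: u ~ c₁ sin(πx/2) e^{7.661t} (exponential growth at rate −λ₁ ≈ 7.661).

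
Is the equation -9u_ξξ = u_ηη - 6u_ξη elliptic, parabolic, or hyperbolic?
Rewriting in standard form: -9u_ξξ + 6u_ξη - u_ηη = 0. Computing B² - 4AC with A = -9, B = 6, C = -1: discriminant = 0 (zero). Answer: parabolic.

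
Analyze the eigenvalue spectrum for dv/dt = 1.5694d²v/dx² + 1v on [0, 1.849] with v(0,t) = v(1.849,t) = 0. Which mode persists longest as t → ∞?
Eigenvalues: λₙ = 1.5694n²π²/1.849² - 1.
First three modes:
  n=1: λ₁ = 1.5694π²/1.849² - 1 ≈ 3.531
  n=2: λ₂ = 6.2776π²/1.849² - 1 ≈ 17.123
  n=3: λ₃ = 14.1246π²/1.849² - 1 ≈ 39.776
Since 1.5694π²/1.849² ≈ 4.531 > 1, all λₙ > 0.
The n=1 mode decays slowest → dominates as t → ∞.
Asymptotic: v ~ c₁ sin(πx/1.849) e^{-λ₁t} with decay rate λ₁ ≈ 3.531.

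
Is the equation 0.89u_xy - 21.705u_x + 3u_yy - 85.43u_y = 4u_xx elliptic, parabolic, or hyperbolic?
Rewriting in standard form: -4u_xx + 0.89u_xy + 3u_yy - 21.705u_x - 85.43u_y = 0. Computing B² - 4AC with A = -4, B = 0.89, C = 3: discriminant = 48.7921 (positive). Answer: hyperbolic.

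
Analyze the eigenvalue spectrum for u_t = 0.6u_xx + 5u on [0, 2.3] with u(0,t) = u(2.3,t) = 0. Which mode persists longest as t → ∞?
Eigenvalues: λₙ = 0.6n²π²/2.3² - 5.
First three modes:
  n=1: λ₁ = 0.6π²/2.3² - 5 ≈ -3.881
  n=2: λ₂ = 2.4π²/2.3² - 5 ≈ -0.522
  n=3: λ₃ = 5.4π²/2.3² - 5 ≈ 5.075
Since 0.6π²/2.3² ≈ 1.119 < 5, λ₁ < 0.
The n=1 mode grows fastest (−λₙ is largest for n=1) → dominates.
Asymptotic: u ~ c₁ sin(πx/2.3) e^{3.881t} (exponential growth at rate −λ₁ ≈ 3.881).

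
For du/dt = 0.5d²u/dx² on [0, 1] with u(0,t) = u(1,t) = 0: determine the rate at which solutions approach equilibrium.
Eigenvalues: λₙ = 0.5n²π².
First three modes:
  n=1: λ₁ = 0.5π² ≈ 4.935
  n=2: λ₂ = 2π² ≈ 19.739 (4× faster decay)
  n=3: λ₃ = 4.5π² ≈ 44.413 (9× faster decay)
As t → ∞, higher modes decay exponentially faster. The n=1 mode dominates: u ~ c₁ sin(πx) e^{-λ₁t}.
Decay rate: λ₁ = 0.5π² ≈ 4.935.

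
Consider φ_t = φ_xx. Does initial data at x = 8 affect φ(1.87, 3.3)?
Yes, for any finite x. The heat equation has infinite propagation speed, so all initial data affects all points at any t > 0.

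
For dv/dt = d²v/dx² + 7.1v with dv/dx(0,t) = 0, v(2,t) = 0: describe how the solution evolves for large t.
v grows unboundedly. Reaction dominates diffusion (r=7.1 > κπ²/(4L²)≈0.62); solution grows exponentially.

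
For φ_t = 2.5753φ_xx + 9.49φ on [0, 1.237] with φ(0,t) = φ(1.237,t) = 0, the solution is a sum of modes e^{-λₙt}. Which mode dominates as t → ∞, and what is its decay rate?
Eigenvalues: λₙ = 2.5753n²π²/1.237² - 9.49.
First three modes:
  n=1: λ₁ = 2.5753π²/1.237² - 9.49 ≈ 7.121
  n=2: λ₂ = 10.3012π²/1.237² - 9.49 ≈ 56.953
  n=3: λ₃ = 23.1777π²/1.237² - 9.49 ≈ 140.006
Since 2.5753π²/1.237² ≈ 16.611 > 9.49, all λₙ > 0.
The n=1 mode decays slowest → dominates as t → ∞.
Asymptotic: φ ~ c₁ sin(πx/1.237) e^{-λ₁t} with decay rate λ₁ ≈ 7.121.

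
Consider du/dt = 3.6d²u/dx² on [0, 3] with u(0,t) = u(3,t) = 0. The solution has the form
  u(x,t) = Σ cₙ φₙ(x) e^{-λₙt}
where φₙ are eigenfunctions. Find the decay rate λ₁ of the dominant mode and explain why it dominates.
Eigenvalues: λₙ = 3.6n²π²/3².
First three modes:
  n=1: λ₁ = 3.6π²/3² ≈ 3.948
  n=2: λ₂ = 14.4π²/3² ≈ 15.791 (4× faster decay)
  n=3: λ₃ = 32.4π²/3² ≈ 35.531 (9× faster decay)
As t → ∞, higher modes decay exponentially faster. The n=1 mode dominates: u ~ c₁ sin(πx/3) e^{-λ₁t}.
Decay rate: λ₁ = 3.6π²/3² ≈ 3.948.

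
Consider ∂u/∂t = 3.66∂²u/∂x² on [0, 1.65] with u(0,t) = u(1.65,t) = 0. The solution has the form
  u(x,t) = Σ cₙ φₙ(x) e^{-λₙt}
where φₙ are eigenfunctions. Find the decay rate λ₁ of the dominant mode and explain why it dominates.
Eigenvalues: λₙ = 3.66n²π²/1.65².
First three modes:
  n=1: λ₁ = 3.66π²/1.65² ≈ 13.268
  n=2: λ₂ = 14.64π²/1.65² ≈ 53.073 (4× faster decay)
  n=3: λ₃ = 32.94π²/1.65² ≈ 119.414 (9× faster decay)
As t → ∞, higher modes decay exponentially faster. The n=1 mode dominates: u ~ c₁ sin(πx/1.65) e^{-λ₁t}.
Decay rate: λ₁ = 3.66π²/1.65² ≈ 13.268.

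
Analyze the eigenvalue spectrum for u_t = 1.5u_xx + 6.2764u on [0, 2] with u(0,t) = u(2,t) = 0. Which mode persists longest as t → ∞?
Eigenvalues: λₙ = 1.5n²π²/2² - 6.2764.
First three modes:
  n=1: λ₁ = 1.5π²/2² - 6.2764 ≈ -2.575
  n=2: λ₂ = 6π²/2² - 6.2764 ≈ 8.528
  n=3: λ₃ = 13.5π²/2² - 6.2764 ≈ 27.034
Since 1.5π²/2² ≈ 3.701 < 6.2764, λ₁ < 0.
The n=1 mode grows fastest (−λₙ is largest for n=1) → dominates.
Asymptotic: u ~ c₁ sin(πx/2) e^{2.575t} (exponential growth at rate −λ₁ ≈ 2.575).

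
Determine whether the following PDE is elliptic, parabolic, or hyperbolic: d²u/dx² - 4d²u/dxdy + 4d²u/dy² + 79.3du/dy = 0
Coefficients: A = 1, B = -4, C = 4. B² - 4AC = 0, which is zero, so the equation is parabolic.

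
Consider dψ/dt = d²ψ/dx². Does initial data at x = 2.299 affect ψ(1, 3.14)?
Yes, for any finite x. The heat equation has infinite propagation speed, so all initial data affects all points at any t > 0.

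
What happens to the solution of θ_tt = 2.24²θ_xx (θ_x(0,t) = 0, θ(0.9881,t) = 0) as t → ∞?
θ oscillates (no decay). Energy is conserved; the solution oscillates indefinitely as standing waves.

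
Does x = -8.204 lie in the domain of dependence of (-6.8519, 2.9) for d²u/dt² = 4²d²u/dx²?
Yes. The domain of dependence is [-18.4519, 4.7481], and -8.204 ∈ [-18.4519, 4.7481].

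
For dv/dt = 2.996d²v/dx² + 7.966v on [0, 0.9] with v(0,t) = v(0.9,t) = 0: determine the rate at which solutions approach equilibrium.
Eigenvalues: λₙ = 2.996n²π²/0.9² - 7.966.
First three modes:
  n=1: λ₁ = 2.996π²/0.9² - 7.966 ≈ 28.539
  n=2: λ₂ = 11.984π²/0.9² - 7.966 ≈ 138.055
  n=3: λ₃ = 26.964π²/0.9² - 7.966 ≈ 320.582
Since 2.996π²/0.9² ≈ 36.505 > 7.966, all λₙ > 0.
The n=1 mode decays slowest → dominates as t → ∞.
Asymptotic: v ~ c₁ sin(πx/0.9) e^{-λ₁t} with decay rate λ₁ ≈ 28.539.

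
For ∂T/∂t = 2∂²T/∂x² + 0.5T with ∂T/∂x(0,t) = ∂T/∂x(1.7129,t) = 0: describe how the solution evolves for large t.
T grows unboundedly. With Neumann BCs the constant mode has diffusion eigenvalue 0, so any r > 0 makes it grow like e^(0.5t); solution grows exponentially.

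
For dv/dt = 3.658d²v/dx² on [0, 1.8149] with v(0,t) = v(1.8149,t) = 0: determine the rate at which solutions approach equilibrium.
Eigenvalues: λₙ = 3.658n²π²/1.8149².
First three modes:
  n=1: λ₁ = 3.658π²/1.8149² ≈ 10.961
  n=2: λ₂ = 14.632π²/1.8149² ≈ 43.843 (4× faster decay)
  n=3: λ₃ = 32.922π²/1.8149² ≈ 98.646 (9× faster decay)
As t → ∞, higher modes decay exponentially faster. The n=1 mode dominates: v ~ c₁ sin(πx/1.8149) e^{-λ₁t}.
Decay rate: λ₁ = 3.658π²/1.8149² ≈ 10.961.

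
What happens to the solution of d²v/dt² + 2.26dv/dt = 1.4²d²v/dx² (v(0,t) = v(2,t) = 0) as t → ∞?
v → 0. Damping (γ=2.26) dissipates energy; oscillations decay exponentially.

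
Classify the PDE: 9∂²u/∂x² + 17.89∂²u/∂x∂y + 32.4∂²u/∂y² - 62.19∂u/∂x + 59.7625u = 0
A = 9, B = 17.89, C = 32.4. Discriminant B² - 4AC = -846.3479. Since -846.3479 < 0, elliptic.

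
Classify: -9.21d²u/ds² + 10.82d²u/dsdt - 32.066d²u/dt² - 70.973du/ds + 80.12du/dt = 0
Elliptic (discriminant = -1064.23904).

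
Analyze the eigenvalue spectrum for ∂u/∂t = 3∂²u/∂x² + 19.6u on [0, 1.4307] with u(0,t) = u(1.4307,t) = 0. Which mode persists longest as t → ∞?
Eigenvalues: λₙ = 3n²π²/1.4307² - 19.6.
First three modes:
  n=1: λ₁ = 3π²/1.4307² - 19.6 ≈ -5.135
  n=2: λ₂ = 12π²/1.4307² - 19.6 ≈ 38.261
  n=3: λ₃ = 27π²/1.4307² - 19.6 ≈ 110.587
Since 3π²/1.4307² ≈ 14.465 < 19.6, λ₁ < 0.
The n=1 mode grows fastest (−λₙ is largest for n=1) → dominates.
Asymptotic: u ~ c₁ sin(πx/1.4307) e^{5.135t} (exponential growth at rate −λ₁ ≈ 5.135).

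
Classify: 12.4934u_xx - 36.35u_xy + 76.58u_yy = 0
Elliptic (discriminant = -2505.655788).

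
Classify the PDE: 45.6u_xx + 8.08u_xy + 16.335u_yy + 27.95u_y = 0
A = 45.6, B = 8.08, C = 16.335. Discriminant B² - 4AC = -2914.2176. Since -2914.2176 < 0, elliptic.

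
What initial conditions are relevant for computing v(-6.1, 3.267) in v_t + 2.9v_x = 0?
A single point: x = -15.5743. The characteristic through (-6.1, 3.267) is x - 2.9t = const, so x = -6.1 - 2.9·3.267 = -15.5743.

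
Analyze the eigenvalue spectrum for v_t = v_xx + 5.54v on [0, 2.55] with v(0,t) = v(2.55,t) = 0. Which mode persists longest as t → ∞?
Eigenvalues: λₙ = n²π²/2.55² - 5.54.
First three modes:
  n=1: λ₁ = π²/2.55² - 5.54 ≈ -4.022
  n=2: λ₂ = 4π²/2.55² - 5.54 ≈ 0.531
  n=3: λ₃ = 9π²/2.55² - 5.54 ≈ 8.12
Since π²/2.55² ≈ 1.518 < 5.54, λ₁ < 0.
The n=1 mode grows fastest (−λₙ is largest for n=1) → dominates.
Asymptotic: v ~ c₁ sin(πx/2.55) e^{4.022t} (exponential growth at rate −λ₁ ≈ 4.022).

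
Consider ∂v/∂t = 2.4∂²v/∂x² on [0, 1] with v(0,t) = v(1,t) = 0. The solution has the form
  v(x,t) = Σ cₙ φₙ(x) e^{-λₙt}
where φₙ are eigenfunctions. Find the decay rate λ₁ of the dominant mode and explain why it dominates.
Eigenvalues: λₙ = 2.4n²π².
First three modes:
  n=1: λ₁ = 2.4π² ≈ 23.687
  n=2: λ₂ = 9.6π² ≈ 94.748 (4× faster decay)
  n=3: λ₃ = 21.6π² ≈ 213.183 (9× faster decay)
As t → ∞, higher modes decay exponentially faster. The n=1 mode dominates: v ~ c₁ sin(πx) e^{-λ₁t}.
Decay rate: λ₁ = 2.4π² ≈ 23.687.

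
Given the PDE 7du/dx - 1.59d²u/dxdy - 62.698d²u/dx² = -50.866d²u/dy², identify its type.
Rewriting in standard form: -62.698d²u/dx² - 1.59d²u/dxdy + 50.866d²u/dy² + 7du/dx = 0. The second-order coefficients are A = -62.698, B = -1.59, C = 50.866. Since B² - 4AC = 12759.313972 > 0, this is a hyperbolic PDE.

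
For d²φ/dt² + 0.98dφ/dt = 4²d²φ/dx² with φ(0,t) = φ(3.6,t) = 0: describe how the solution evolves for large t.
φ → 0. Damping (γ=0.98) dissipates energy; oscillations decay exponentially.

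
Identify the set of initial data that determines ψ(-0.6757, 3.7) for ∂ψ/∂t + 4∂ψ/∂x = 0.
A single point: x = -15.4757. The characteristic through (-0.6757, 3.7) is x - 4t = const, so x = -0.6757 - 4·3.7 = -15.4757.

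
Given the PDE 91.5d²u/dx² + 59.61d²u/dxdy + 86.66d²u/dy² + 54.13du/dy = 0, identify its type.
The second-order coefficients are A = 91.5, B = 59.61, C = 86.66. Since B² - 4AC = -28164.2079 < 0, this is an elliptic PDE.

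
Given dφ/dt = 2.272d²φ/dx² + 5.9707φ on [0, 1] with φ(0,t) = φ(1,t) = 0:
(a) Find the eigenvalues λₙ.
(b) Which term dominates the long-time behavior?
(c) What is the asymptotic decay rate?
Eigenvalues: λₙ = 2.272n²π²/1² - 5.9707.
First three modes:
  n=1: λ₁ = 2.272π² - 5.9707 ≈ 16.453
  n=2: λ₂ = 9.088π² - 5.9707 ≈ 83.724
  n=3: λ₃ = 20.448π² - 5.9707 ≈ 195.843
Since 2.272π² ≈ 22.424 > 5.9707, all λₙ > 0.
The n=1 mode decays slowest → dominates as t → ∞.
Asymptotic: φ ~ c₁ sin(πx/1) e^{-λ₁t} with decay rate λ₁ ≈ 16.453.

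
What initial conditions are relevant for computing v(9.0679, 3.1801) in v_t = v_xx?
The entire real line. The heat equation has infinite propagation speed: any initial disturbance instantly affects all points (though exponentially small far away).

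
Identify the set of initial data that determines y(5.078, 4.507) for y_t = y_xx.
The entire real line. The heat equation has infinite propagation speed: any initial disturbance instantly affects all points (though exponentially small far away).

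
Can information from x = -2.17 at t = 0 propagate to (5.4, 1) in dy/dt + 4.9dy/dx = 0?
No. Only data at x = 0.5 affects (5.4, 1). Advection has one-way propagation along characteristics.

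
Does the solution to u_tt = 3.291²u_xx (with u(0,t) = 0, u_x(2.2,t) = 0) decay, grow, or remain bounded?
u oscillates (no decay). Energy is conserved; the solution oscillates indefinitely as standing waves.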